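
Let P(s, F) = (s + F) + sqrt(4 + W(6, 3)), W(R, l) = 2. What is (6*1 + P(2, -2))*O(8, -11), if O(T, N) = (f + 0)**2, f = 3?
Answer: 54 + 9*sqrt(6) ≈ 76.045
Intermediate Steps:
O(T, N) = 9 (O(T, N) = (3 + 0)**2 = 3**2 = 9)
P(s, F) = F + s + sqrt(6) (P(s, F) = (s + F) + sqrt(4 + 2) = (F + s) + sqrt(6) = F + s + sqrt(6))
(6*1 + P(2, -2))*O(8, -11) = (6*1 + (-2 + 2 + sqrt(6)))*9 = (6 + sqrt(6))*9 = 54 + 9*sqrt(6)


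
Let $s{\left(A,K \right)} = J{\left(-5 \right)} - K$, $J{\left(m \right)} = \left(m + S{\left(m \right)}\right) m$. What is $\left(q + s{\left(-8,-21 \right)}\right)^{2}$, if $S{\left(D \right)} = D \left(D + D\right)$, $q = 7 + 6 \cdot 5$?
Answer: $27889$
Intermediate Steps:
$q = 37$ ($q = 7 + 30 = 37$)
$S{\left(D \right)} = 2 D^{2}$ ($S{\left(D \right)} = D 2 D = 2 D^{2}$)
$J{\left(m \right)} = m \left(m + 2 m^{2}\right)$ ($J{\left(m \right)} = \left(m + 2 m^{2}\right) m = m \left(m + 2 m^{2}\right)$)
$s{\left(A,K \right)} = -225 - K$ ($s{\left(A,K \right)} = \left(-5\right)^{2} \left(1 + 2 \left(-5\right)\right) - K = 25 \left(1 - 10\right) - K = 25 \left(-9\right) - K = -225 - K$)
$\left(q + s{\left(-8,-21 \right)}\right)^{2} = \left(37 - 204\right)^{2} = \left(-167\right)^{2} = 27889$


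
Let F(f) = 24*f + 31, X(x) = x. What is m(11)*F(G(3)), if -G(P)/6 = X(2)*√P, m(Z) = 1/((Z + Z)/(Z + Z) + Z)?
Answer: 31/12 - 24*√3 ≈ -38.986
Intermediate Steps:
m(Z) = 1/(1 + Z) (m(Z) = 1/((2*Z)/((2*Z)) + Z) = 1/((2*Z)*(1/(2*Z)) + Z) = 1/(1 + Z))
G(P) = -12*√P
F(f) = 31 + 24*f
m(11)*F(G(3)) = (31 + 24*(-12*√3))/(1 + 11) = (31 - 288*√3)/12 = 31/12 - 24*√3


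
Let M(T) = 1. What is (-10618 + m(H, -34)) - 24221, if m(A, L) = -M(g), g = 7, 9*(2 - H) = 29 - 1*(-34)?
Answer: -34840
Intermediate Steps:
H = -5 (H = 2 - (29 - 1*(-34))/9 = 2 - (29 + 34)/9 = 2 - ⅑*63 = 2 - 7 = -5)
m(A, L) = -1 (m(A, L) = -1*1 = -1)
(-10618 + m(H, -34)) - 24221 = (-10618 - 1) - 24221 = -10619 - 24221 = -34840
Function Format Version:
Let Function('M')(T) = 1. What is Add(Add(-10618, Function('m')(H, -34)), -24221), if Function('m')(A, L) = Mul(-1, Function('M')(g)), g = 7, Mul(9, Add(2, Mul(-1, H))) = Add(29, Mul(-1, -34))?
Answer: -34840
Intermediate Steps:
H = -5 (H = Add(2, Mul(Rational(-1, 9), Add(29, Mul(-1, -34)))) = Add(2, Mul(Rational(-1, 9), Add(29, 34))) = Add(2, Mul(Rational(-1, 9), 63)) = Add(2, -7) = -5)
Function('m')(A, L) = -1 (Function('m')(A, L) = Mul(-1, 1) = -1)
Add(Add(-10618, Function('m')(H, -34)), -24221) = Add(Add(-10618, -1), -24221) = Add(-10619, -24221) = -34840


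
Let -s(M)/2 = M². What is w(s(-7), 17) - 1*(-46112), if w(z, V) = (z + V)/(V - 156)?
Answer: 6409649/139 ≈ 46113.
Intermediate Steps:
s(M) = -2*M²
w(z, V) = (V + z)/(-156 + V)
w(s(-7), 17) - 1*(-46112) = (17 - 2*(-7)²)/(-156 + 17) - 1*(-46112) = (17 - 2*49)/(-139) + 46112 = -(17 - 98)/139 + 46112 = -1/139*(-81) + 46112 = 81/139 + 46112 = 6409649/139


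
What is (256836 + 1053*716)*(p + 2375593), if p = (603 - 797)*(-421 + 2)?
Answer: 2483373983136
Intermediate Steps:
p = 81286 (p = -194*(-419) = 81286)
(256836 + 1053*716)*(p + 2375593) = (256836 + 1053*716)*(81286 + 2375593) = (256836 + 753948)*2456879 = 1010784*2456879 = 2483373983136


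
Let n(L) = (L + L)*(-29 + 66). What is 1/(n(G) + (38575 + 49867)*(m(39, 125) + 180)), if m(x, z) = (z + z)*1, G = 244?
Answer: 1/38048116 ≈ 2.6283e-8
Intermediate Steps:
m(x, z) = 2*z (m(x, z) = (2*z)*1 = 2*z)
n(L) = 74*L (n(L) = (2*L)*37 = 74*L)
1/(n(G) + (38575 + 49867)*(m(39, 125) + 180)) = 1/(74*244 + (38575 + 49867)*(2*125 + 180)) = 1/(18056 + 88442*(250 + 180)) = 1/(18056 + 88442*430) = 1/(18056 + 38030060) = 1/38048116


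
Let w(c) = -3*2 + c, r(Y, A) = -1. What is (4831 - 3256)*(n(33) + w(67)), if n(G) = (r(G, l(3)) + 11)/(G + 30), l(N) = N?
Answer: 96325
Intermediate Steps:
w(c) = -6 + c
n(G) = 10/(30 + G) (n(G) = (-1 + 11)/(G + 30) = 10/(30 + G))
(4831 - 3256)*(n(33) + w(67)) = (4831 - 3256)*(10/(30 + 33) + (-6 + 67)) = 1575*(10/63 + 61) = 1575*(3853/63) = 96325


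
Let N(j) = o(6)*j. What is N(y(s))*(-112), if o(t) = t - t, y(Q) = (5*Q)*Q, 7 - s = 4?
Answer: 0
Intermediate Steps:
s = 3 (s = 7 - 1*4 = 7 - 4 = 3)
y(Q) = 5*Q²
o(t) = 0
N(j) = 0 (N(j) = 0*j = 0)
N(y(s))*(-112) = 0*(-112) = 0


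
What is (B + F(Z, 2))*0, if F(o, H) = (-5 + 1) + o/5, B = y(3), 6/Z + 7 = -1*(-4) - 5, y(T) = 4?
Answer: 0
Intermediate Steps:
Z = -¾ (Z = 6/(-7 + (-1*(-4) - 5)) = 6/(-7 + (4 - 5)) = 6/(-7 - 1) = 6/(-8) = 6*(-⅛) = -¾ ≈ -0.75000)
B = 4
F(o, H) = -4 + o/5 (F(o, H) = -4 + o*(⅕) = -4 + o/5)
(B + F(Z, 2))*0 = (4 + (-4 + (⅕)*(-¾)))*0 = (4 + (-4 - 3/20))*0 = (4 - 83/20)*0 = -3/20*0 = 0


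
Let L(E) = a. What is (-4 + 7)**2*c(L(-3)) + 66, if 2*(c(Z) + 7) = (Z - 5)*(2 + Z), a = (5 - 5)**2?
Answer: -42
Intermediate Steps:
a = 0 (a = 0**2 = 0)
L(E) = 0
c(Z) = -7 + (-5 + Z)*(2 + Z)/2 (c(Z) = -7 + ((Z - 5)*(2 + Z))/2 = -7 + ((-5 + Z)*(2 + Z))/2 = -7 + (-5 + Z)*(2 + Z)/2)
(-4 + 7)**2*c(L(-3)) + 66 = (-4 + 7)**2*(-12 + (1/2)*0**2 - 3/2*0) + 66 = 3**2*(-12 + (1/2)*0 + 0) + 66 = 9*(-12 + 0 + 0) + 66 = 9*(-12) + 66 = -108 + 66 = -42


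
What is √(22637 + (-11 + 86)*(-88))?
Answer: √16037 ≈ 126.64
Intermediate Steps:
√(22637 + (-11 + 86)*(-88)) = √(22637 + 75*(-88)) = √(22637 - 6600) = √16037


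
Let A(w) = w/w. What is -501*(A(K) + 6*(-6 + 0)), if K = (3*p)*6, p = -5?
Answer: 17535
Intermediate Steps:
K = -90 (K = (3*(-5))*6 = -15*6 = -90)
A(w) = 1
-501*(A(K) + 6*(-6 + 0)) = -501*(1 + 6*(-6 + 0)) = -501*(1 + 6*(-6)) = -501*(1 - 36) = -501*(-35) = 17535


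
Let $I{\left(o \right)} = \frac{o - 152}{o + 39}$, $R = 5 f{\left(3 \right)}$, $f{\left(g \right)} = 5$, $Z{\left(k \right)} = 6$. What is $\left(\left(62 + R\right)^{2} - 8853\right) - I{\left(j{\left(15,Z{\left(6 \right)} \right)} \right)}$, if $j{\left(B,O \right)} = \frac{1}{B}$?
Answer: $- \frac{750145}{586} \approx -1280.1$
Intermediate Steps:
$R = 25$ ($R = 5 \cdot 5 = 25$)
$I{\left(o \right)} = \frac{-152 + o}{39 + o}$
$\left(\left(62 + R\right)^{2} - 8853\right) - I{\left(j{\left(15,Z{\left(6 \right)} \right)} \right)} = \left(\left(62 + 25\right)^{2} - 8853\right) - \frac{-152 + \frac{1}{15}}{39 + \frac{1}{15}} = \left(87^{2} - 8853\right) - \frac{-152 + \frac{1}{15}}{39 + \frac{1}{15}} = \left(7569 - 8853\right) - \frac{1}{\frac{586}{15}} \left(- \frac{2279}{15}\right) = -1284 - \frac{15}{586} \left(- \frac{2279}{15}\right) = -1284 - - \frac{2279}{586} = -1284 + \frac{2279}{586} = - \frac{750145}{586}$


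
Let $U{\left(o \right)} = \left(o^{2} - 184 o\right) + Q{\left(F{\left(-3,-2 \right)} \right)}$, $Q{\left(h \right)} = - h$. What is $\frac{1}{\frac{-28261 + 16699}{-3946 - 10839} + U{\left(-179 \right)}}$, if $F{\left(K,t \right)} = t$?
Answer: $\frac{14785}{960726077} \approx 1.5389 \cdot 10^{-5}$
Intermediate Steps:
$U{\left(o \right)} = 2 + o^{2} - 184 o$ ($U{\left(o \right)} = \left(o^{2} - 184 o\right) - -2 = \left(o^{2} - 184 o\right) + 2 = 2 + o^{2} - 184 o$)
$\frac{1}{\frac{-28261 + 16699}{-3946 - 10839} + U{\left(-179 \right)}} = \frac{1}{\frac{-28261 + 16699}{-3946 - 10839} + \left(2 + \left(-179\right)^{2} - -32936\right)} = \frac{1}{- \frac{11562}{-14785} + \left(2 + 32041 + 32936\right)} = \frac{1}{\left(-11562\right) \left(- \frac{1}{14785}\right) + 64979} = \frac{1}{\frac{11562}{14785} + 64979} = \frac{1}{\frac{960726077}{14785}} = \frac{14785}{960726077}$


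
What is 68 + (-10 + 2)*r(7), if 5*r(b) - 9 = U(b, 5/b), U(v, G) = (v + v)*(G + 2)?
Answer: -36/5 ≈ -7.2000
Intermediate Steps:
U(v, G) = 2*v*(2 + G) (U(v, G) = (2*v)*(2 + G) = 2*v*(2 + G))
r(b) = 9/5 + 2*b*(2 + 5/b)/5 (r(b) = 9/5 + (2*b*(2 + 5/b))/5 = 9/5 + 2*b*(2 + 5/b)/5)
68 + (-10 + 2)*r(7) = 68 + (-10 + 2)*(19/5 + (⅘)*7) = 68 - 8*(19/5 + 28/5) = 68 - 8*47/5 = 68 - 376/5 = -36/5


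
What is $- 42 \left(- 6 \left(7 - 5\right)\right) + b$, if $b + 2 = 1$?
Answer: $503$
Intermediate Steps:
$b = -1$ ($b = -2 + 1 = -1$)
$- 42 \left(- 6 \left(7 - 5\right)\right) + b = - 42 \left(- 6 \left(7 - 5\right)\right) - 1 = - 42 \left(\left(-6\right) 2\right) - 1 = \left(-42\right) \left(-12\right) - 1 = 504 - 1 = 503$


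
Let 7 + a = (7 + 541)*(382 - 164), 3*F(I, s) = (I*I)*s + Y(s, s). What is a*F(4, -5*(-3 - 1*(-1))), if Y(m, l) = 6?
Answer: 6609954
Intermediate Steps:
F(I, s) = 2 + s*I²/3 (F(I, s) = ((I*I)*s + 6)/3 = (I²*s + 6)/3 = (s*I² + 6)/3 = (6 + s*I²)/3 = 2 + s*I²/3)
a = 119457 (a = -7 + (7 + 541)*(382 - 164) = -7 + 548*218 = -7 + 119464 = 119457)
a*F(4, -5*(-3 - 1*(-1))) = 119457*(2 + (⅓)*(-5*(-3 - 1*(-1)))*4²) = 119457*(2 + (⅓)*(-5*(-3 + 1))*16) = 119457*(2 + (⅓)*(-5*(-2))*16) = 119457*(2 + (⅓)*10*16) = 119457*(2 + 160/3) = 119457*(166/3) = 6609954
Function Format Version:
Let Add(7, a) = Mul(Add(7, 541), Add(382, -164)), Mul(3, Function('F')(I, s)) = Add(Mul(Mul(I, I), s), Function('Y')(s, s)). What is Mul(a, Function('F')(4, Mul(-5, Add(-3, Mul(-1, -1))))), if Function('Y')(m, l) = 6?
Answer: 6609954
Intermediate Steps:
Function('F')(I, s) = Add(2, Mul(Rational(1, 3), s, Pow(I, 2))) (Function('F')(I, s) = Mul(Rational(1, 3), Add(Mul(Mul(I, I), s), 6)) = Mul(Rational(1, 3), Add(Mul(Pow(I, 2), s), 6)) = Mul(Rational(1, 3), Add(Mul(s, Pow(I, 2)), 6)) = Mul(Rational(1, 3), Add(6, Mul(s, Pow(I, 2)))) = Add(2, Mul(Rational(1, 3), s, Pow(I, 2))))
a = 119457 (a = Add(-7, Mul(Add(7, 541), Add(382, -164))) = Add(-7, Mul(548, 218)) = Add(-7, 119464) = 119457)
Mul(a, Function('F')(4, Mul(-5, Add(-3, Mul(-1, -1))))) = Mul(119457, Add(2, Mul(Rational(1, 3), Mul(-5, Add(-3, Mul(-1, -1))), Pow(4, 2)))) = Mul(119457, Add(2, Mul(Rational(1, 3), Mul(-5, Add(-3, 1)), 16))) = Mul(119457, Add(2, Mul(Rational(1, 3), Mul(-5, -2), 16))) = Mul(119457, Add(2, Mul(Rational(1, 3), 10, 16))) = Mul(119457, Add(2, Rational(160, 3))) = Mul(119457, Rational(166, 3)) = 6609954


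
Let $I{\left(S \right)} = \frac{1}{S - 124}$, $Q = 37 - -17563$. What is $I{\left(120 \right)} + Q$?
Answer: $\frac{70399}{4} \approx 17600.0$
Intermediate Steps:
$Q = 17600$ ($Q = 37 + 17563 = 17600$)
$I{\left(S \right)} = \frac{1}{-124 + S}$
$I{\left(120 \right)} + Q = \frac{1}{-124 + 120} + 17600 = \frac{1}{-4} + 17600 = - \frac{1}{4} + 17600 = \frac{70399}{4}$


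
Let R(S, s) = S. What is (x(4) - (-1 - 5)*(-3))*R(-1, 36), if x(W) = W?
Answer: 14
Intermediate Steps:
(x(4) - (-1 - 5)*(-3))*R(-1, 36) = (4 - (-1 - 5)*(-3))*(-1) = (4 - (-6)*(-3))*(-1) = (4 - 1*18)*(-1) = (4 - 18)*(-1) = -14*(-1) = 14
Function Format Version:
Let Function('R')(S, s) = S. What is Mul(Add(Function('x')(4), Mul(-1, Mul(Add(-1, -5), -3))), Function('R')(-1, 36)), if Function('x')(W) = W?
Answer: 14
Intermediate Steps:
Mul(Add(Function('x')(4), Mul(-1, Mul(Add(-1, -5), -3))), Function('R')(-1, 36)) = Mul(Add(4, Mul(-1, Mul(Add(-1, -5), -3))), -1) = Mul(Add(4, Mul(-1, Mul(-6, -3))), -1) = Mul(Add(4, Mul(-1, 18)), -1) = Mul(Add(4, -18), -1) = Mul(-14, -1) = 14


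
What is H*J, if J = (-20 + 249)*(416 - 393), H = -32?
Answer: -168544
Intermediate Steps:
J = 5267 (J = 229*23 = 5267)
H*J = -32*5267 = -168544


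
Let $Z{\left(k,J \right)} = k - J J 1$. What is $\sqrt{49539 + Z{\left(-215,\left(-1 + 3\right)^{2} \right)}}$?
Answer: $2 \sqrt{12327} \approx 222.05$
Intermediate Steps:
$Z{\left(k,J \right)} = k - J^{2}$ ($Z{\left(k,J \right)} = k - J^{2} \cdot 1 = k - J^{2}$)
$\sqrt{49539 + Z{\left(-215,\left(-1 + 3\right)^{2} \right)}} = \sqrt{49539 - \left(215 + \left(\left(-1 + 3\right)^{2}\right)^{2}\right)} = \sqrt{49539 - \left(215 + \left(2^{2}\right)^{2}\right)} = \sqrt{49539 - 231} = \sqrt{49308} = 2 \sqrt{12327}$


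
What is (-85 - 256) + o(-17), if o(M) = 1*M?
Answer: -358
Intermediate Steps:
o(M) = M
(-85 - 256) + o(-17) = (-85 - 256) - 17 = -341 - 17 = -358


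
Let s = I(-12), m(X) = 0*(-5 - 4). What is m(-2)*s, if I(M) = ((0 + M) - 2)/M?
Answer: 0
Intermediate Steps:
I(M) = (-2 + M)/M (I(M) = (M - 2)/M = (-2 + M)/M)
m(X) = 0 (m(X) = 0*(-9) = 0)
s = 7/6 (s = (-2 - 12)/(-12) = -1/12*(-14) = 7/6 ≈ 1.1667)
m(-2)*s = 0*(7/6) = 0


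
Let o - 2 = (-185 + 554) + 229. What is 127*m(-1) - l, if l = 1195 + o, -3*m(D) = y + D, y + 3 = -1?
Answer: -4750/3 ≈ -1583.3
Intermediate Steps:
y = -4 (y = -3 - 1 = -4)
o = 600 (o = 2 + ((-185 + 554) + 229) = 2 + (369 + 229) = 2 + 598 = 600)
m(D) = 4/3 - D/3 (m(D) = -(-4 + D)/3 = 4/3 - D/3)
l = 1795 (l = 1195 + 600 = 1795)
127*m(-1) - l = 127*(4/3 - 1/3*(-1)) - 1*1795 = 127*(4/3 + 1/3) - 1795 = 127*(5/3) - 1795 = 635/3 - 1795 = -4750/3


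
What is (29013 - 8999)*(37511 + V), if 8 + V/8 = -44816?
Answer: -6426115134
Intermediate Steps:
V = -358592 (V = -64 + 8*(-44816) = -64 - 358528 = -358592)
(29013 - 8999)*(37511 + V) = (29013 - 8999)*(37511 - 358592) = 20014*(-321081) = -6426115134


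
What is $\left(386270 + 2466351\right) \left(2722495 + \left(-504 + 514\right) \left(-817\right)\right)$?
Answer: $7742940495825$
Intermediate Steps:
$\left(386270 + 2466351\right) \left(2722495 + \left(-504 + 514\right) \left(-817\right)\right) = 2852621 \left(2722495 + 10 \left(-817\right)\right) = 2852621 \left(2722495 - 8170\right) = 2852621 \cdot 2714325 = 7742940495825$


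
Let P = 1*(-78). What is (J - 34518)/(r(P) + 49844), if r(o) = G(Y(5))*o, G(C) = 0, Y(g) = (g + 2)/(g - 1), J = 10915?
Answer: -23603/49844 ≈ -0.47354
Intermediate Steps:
Y(g) = (2 + g)/(-1 + g)
P = -78
r(o) = 0 (r(o) = 0*o = 0)
(J - 34518)/(r(P) + 49844) = (10915 - 34518)/(0 + 49844) = -23603/49844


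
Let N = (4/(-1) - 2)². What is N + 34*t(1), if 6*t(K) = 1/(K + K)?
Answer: 233/6 ≈ 38.833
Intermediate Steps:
t(K) = 1/(12*K) (t(K) = 1/(6*(K + K)) = 1/(6*((2*K))) = (1/(2*K))/6 = 1/(12*K))
N = 36 (N = (4*(-1) - 2)² = (-4 - 2)² = (-6)² = 36)
N + 34*t(1) = 36 + 34*((1/12)/1) = 36 + 34*((1/12)*1) = 36 + 34*(1/12) = 36 + 17/6 = 233/6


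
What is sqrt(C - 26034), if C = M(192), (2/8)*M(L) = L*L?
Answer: 7*sqrt(2478) ≈ 348.46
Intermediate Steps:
M(L) = 4*L**2 (M(L) = 4*(L*L) = 4*L**2)
C = 147456 (C = 4*192**2 = 4*36864 = 147456)
sqrt(C - 26034) = sqrt(147456 - 26034) = sqrt(121422) = 7*sqrt(2478)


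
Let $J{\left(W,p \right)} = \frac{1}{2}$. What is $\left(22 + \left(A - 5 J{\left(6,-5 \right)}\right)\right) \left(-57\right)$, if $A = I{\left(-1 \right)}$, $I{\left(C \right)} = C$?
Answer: $- \frac{2109}{2} \approx -1054.5$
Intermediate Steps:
$A = -1$
$J{\left(W,p \right)} = \frac{1}{2}$
$\left(22 + \left(A - 5 J{\left(6,-5 \right)}\right)\right) \left(-57\right) = \left(22 - \frac{7}{2}\right) \left(-57\right) = \frac{37}{2} \left(-57\right) = - \frac{2109}{2}$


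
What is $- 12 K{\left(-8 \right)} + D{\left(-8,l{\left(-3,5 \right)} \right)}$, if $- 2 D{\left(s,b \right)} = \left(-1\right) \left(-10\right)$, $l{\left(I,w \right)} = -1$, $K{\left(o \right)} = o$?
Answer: $91$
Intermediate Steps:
$D{\left(s,b \right)} = -5$ ($D{\left(s,b \right)} = - \frac{\left(-1\right) \left(-10\right)}{2} = \left(- \frac{1}{2}\right) 10 = -5$)
$- 12 K{\left(-8 \right)} + D{\left(-8,l{\left(-3,5 \right)} \right)} = \left(-12\right) \left(-8\right) - 5 = 96 - 5 = 91$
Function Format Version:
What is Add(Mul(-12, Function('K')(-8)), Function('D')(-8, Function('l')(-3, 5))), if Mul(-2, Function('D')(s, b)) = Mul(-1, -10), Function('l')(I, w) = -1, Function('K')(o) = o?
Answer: 91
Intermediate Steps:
Function('D')(s, b) = -5 (Function('D')(s, b) = Mul(Rational(-1, 2), Mul(-1, -10)) = Mul(Rational(-1, 2), 10) = -5)
Add(Mul(-12, Function('K')(-8)), Function('D')(-8, Function('l')(-3, 5))) = Add(Mul(-12, -8), -5) = Add(96, -5) = 91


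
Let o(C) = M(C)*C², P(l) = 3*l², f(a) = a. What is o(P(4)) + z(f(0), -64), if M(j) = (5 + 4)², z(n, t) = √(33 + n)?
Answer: 186624 + √33 ≈ 1.8663e+5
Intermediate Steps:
M(j) = 81 (M(j) = 9² = 81)
o(C) = 81*C²
o(P(4)) + z(f(0), -64) = 81*(3*4²)² + √(33 + 0) = 81*(3*16)² + √33 = 81*48² + √33 = 81*2304 + √33 = 186624 + √33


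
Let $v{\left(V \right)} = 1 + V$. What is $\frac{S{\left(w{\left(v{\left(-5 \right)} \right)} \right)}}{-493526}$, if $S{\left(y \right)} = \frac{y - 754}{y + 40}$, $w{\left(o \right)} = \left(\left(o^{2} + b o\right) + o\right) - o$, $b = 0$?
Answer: $\frac{369}{13818728} \approx 2.6703 \cdot 10^{-5}$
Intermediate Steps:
$w{\left(o \right)} = o^{2}$ ($w{\left(o \right)} = \left(\left(o^{2} + 0 o\right) + o\right) - o = \left(\left(o^{2} + 0\right) + o\right) - o = \left(o^{2} + o\right) - o = \left(o + o^{2}\right) - o = o^{2}$)
$S{\left(y \right)} = \frac{-754 + y}{40 + y}$
$\frac{S{\left(w{\left(v{\left(-5 \right)} \right)} \right)}}{-493526} = \frac{\frac{1}{40 + \left(1 - 5\right)^{2}} \left(-754 + \left(1 - 5\right)^{2}\right)}{-493526} = \frac{-754 + \left(-4\right)^{2}}{40 + \left(-4\right)^{2}} \left(- \frac{1}{493526}\right) = \frac{-754 + 16}{40 + 16} \left(- \frac{1}{493526}\right) = \frac{1}{56} \left(-738\right) \left(- \frac{1}{493526}\right) = \left(- \frac{369}{28}\right) \left(- \frac{1}{493526}\right) = \frac{369}{13818728}$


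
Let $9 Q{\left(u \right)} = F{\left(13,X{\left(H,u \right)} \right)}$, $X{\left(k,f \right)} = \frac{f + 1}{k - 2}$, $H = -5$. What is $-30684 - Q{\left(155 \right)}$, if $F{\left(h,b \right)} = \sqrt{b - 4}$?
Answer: $-30684 - \frac{2 i \sqrt{322}}{63} \approx -30684.0 - 0.56966 i$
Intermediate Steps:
$X{\left(k,f \right)} = \frac{1 + f}{-2 + k}$
$F{\left(h,b \right)} = \sqrt{-4 + b}$
$Q{\left(u \right)} = \frac{\sqrt{- \frac{29}{7} - \frac{u}{7}}}{9}$ ($Q{\left(u \right)} = \frac{\sqrt{-4 + \frac{1 + u}{-2 - 5}}}{9} = \frac{\sqrt{-4 + \frac{1 + u}{-7}}}{9} = \frac{\sqrt{-4 - \frac{1 + u}{7}}}{9} = \frac{\sqrt{-4 - \left(\frac{1}{7} + \frac{u}{7}\right)}}{9} = \frac{\sqrt{- \frac{29}{7} - \frac{u}{7}}}{9}$)
$-30684 - Q{\left(155 \right)} = -30684 - \frac{\sqrt{-203 - 1085}}{63} = -30684 - \frac{\sqrt{-1288}}{63} = -30684 - \frac{2 i \sqrt{322}}{63}$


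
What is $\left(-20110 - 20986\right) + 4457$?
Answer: $-36639$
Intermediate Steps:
$\left(-20110 - 20986\right) + 4457 = -41096 + 4457 = -36639$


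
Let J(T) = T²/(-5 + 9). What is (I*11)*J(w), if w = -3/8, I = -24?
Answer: -297/32 ≈ -9.2813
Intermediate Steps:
w = -3/8 (w = -3*⅛ = -3/8 ≈ -0.37500)
J(T) = T²/4
(I*11)*J(w) = (-24*11)*((-3/8)²/4) = -66*9/64 = -264*9/256 = -297/32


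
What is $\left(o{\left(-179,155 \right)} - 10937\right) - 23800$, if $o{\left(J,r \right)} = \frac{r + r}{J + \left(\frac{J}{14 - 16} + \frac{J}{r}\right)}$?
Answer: $- \frac{976310011}{28103} \approx -34740.0$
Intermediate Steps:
$o{\left(J,r \right)} = \frac{2 r}{\frac{J}{2} + \frac{J}{r}}$ ($o{\left(J,r \right)} = \frac{2 r}{J + \left(\frac{J}{-2} + \frac{J}{r}\right)} = \frac{2 r}{J + \left(J \left(- \frac{1}{2}\right) + \frac{J}{r}\right)} = \frac{2 r}{J - \left(\frac{J}{2} - \frac{J}{r}\right)} = \frac{2 r}{\frac{J}{2} + \frac{J}{r}}$)
$\left(o{\left(-179,155 \right)} - 10937\right) - 23800 = \left(\frac{4 \cdot 155^{2}}{\left(-179\right) \left(2 + 155\right)} - 10937\right) - 23800 = \left(4 \left(- \frac{1}{179}\right) 24025 \cdot \frac{1}{157} - 10937\right) - 23800 = \left(- \frac{96100}{28103} - 10937\right) - 23800 = - \frac{307458611}{28103} - 23800 = - \frac{976310011}{28103}$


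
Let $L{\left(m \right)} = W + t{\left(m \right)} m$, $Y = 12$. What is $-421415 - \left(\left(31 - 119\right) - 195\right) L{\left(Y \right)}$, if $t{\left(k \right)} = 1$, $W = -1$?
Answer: $-418302$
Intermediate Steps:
$L{\left(m \right)} = -1 + m$ ($L{\left(m \right)} = -1 + 1 m = -1 + m$)
$-421415 - \left(\left(31 - 119\right) - 195\right) L{\left(Y \right)} = -421415 - \left(\left(31 - 119\right) - 195\right) \left(-1 + 12\right) = -421415 - \left(\left(31 - 119\right) - 195\right) 11 = -421415 - \left(-88 - 195\right) 11 = -421415 - \left(-283\right) 11 = -421415 - -3113 = -421415 + 3113 = -418302$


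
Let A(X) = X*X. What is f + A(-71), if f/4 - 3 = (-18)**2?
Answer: 6349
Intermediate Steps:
A(X) = X**2
f = 1308 (f = 12 + 4*(-18)**2 = 12 + 4*324 = 12 + 1296 = 1308)
f + A(-71) = 1308 + (-71)**2 = 1308 + 5041 = 6349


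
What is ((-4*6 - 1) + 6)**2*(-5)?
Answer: -1805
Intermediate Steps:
((-4*6 - 1) + 6)**2*(-5) = ((-24 - 1) + 6)**2*(-5) = (-25 + 6)**2*(-5) = (-19)**2*(-5) = 361*(-5) = -1805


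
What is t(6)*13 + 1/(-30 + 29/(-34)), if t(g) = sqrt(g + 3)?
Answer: 40877/1049 ≈ 38.968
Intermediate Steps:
t(g) = sqrt(3 + g)
t(6)*13 + 1/(-30 + 29/(-34)) = sqrt(3 + 6)*13 + 1/(-30 + 29/(-34)) = sqrt(9)*13 + 1/(-30 + 29*(-1/34)) = 3*13 + 1/(-30 - 29/34) = 39 + 1/(-1049/34) = 39 - 34/1049 = 40877/1049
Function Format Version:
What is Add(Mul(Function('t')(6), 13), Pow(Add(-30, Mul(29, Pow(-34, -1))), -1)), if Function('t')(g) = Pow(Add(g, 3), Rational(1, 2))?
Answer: Rational(40877, 1049) ≈ 38.968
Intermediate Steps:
Function('t')(g) = Pow(Add(3, g), Rational(1, 2))
Add(Mul(Function('t')(6), 13), Pow(Add(-30, Mul(29, Pow(-34, -1))), -1)) = Add(Mul(Pow(Add(3, 6), Rational(1, 2)), 13), Pow(Add(-30, Mul(29, Pow(-34, -1))), -1)) = Add(Mul(Pow(9, Rational(1, 2)), 13), Pow(Add(-30, Mul(29, Rational(-1, 34))), -1)) = Add(Mul(3, 13), Pow(Add(-30, Rational(-29, 34)), -1)) = Add(39, Pow(Rational(-1049, 34), -1)) = Add(39, Rational(-34, 1049)) = Rational(40877, 1049)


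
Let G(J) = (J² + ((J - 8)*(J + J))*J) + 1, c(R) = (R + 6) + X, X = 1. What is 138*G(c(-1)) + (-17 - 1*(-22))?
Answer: -14761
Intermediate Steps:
c(R) = 7 + R (c(R) = (R + 6) + 1 = (6 + R) + 1 = 7 + R)
G(J) = 1 + J² + 2*J²*(-8 + J) (G(J) = (J² + ((-8 + J)*(2*J))*J) + 1 = (J² + (2*J*(-8 + J))*J) + 1 = (J² + 2*J²*(-8 + J)) + 1 = 1 + J² + 2*J²*(-8 + J))
138*G(c(-1)) + (-17 - 1*(-22)) = 138*(1 - 15*(7 - 1)² + 2*(7 - 1)³) + (-17 - 1*(-22)) = 138*(1 - 15*6² + 2*6³) + (-17 + 22) = 138*(1 - 15*36 + 2*216) + 5 = 138*(1 - 540 + 432) + 5 = 138*(-107) + 5 = -14766 + 5 = -14761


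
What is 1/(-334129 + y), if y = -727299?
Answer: -1/1061428 ≈ -9.4213e-7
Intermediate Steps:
1/(-334129 + y) = 1/(-334129 - 727299) = 1/(-1061428) = -1/1061428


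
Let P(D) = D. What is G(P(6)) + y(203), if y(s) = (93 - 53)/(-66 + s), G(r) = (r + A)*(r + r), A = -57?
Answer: -83804/137 ≈ -611.71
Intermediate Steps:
G(r) = 2*r*(-57 + r) (G(r) = (r - 57)*(r + r) = (-57 + r)*(2*r) = 2*r*(-57 + r))
y(s) = 40/(-66 + s)
G(P(6)) + y(203) = 2*6*(-57 + 6) + 40/(-66 + 203) = 2*6*(-51) + 40/137 = -612 + 40*(1/137) = -612 + 40/137 = -83804/137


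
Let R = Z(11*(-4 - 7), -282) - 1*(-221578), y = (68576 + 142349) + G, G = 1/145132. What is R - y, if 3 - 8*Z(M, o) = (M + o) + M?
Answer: 3111303531/290264 ≈ 10719.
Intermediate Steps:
G = 1/145132 ≈ 6.8903e-6
Z(M, o) = 3/8 - M/4 - o/8 (Z(M, o) = 3/8 - ((M + o) + M)/8 = 3/8 - (o + 2*M)/8 = 3/8 + (-M/4 - o/8) = 3/8 - M/4 - o/8)
y = 30611967101/145132 (y = (68576 + 142349) + 1/145132 = 210925 + 1/145132 = 30611967101/145132 ≈ 2.1093e+5)
R = 1773151/8 (R = (3/8 - 11*(-4 - 7)/4 - ⅛*(-282)) - 1*(-221578) = (3/8 - 11*(-11)/4 + 141/4) + 221578 = (3/8 - ¼*(-121) + 141/4) + 221578 = (3/8 + 121/4 + 141/4) + 221578 = 527/8 + 221578 = 1773151/8 ≈ 2.2164e+5)
R - y = 1773151/8 - 1*30611967101/145132 = 1773151/8 - 30611967101/145132 = 3111303531/290264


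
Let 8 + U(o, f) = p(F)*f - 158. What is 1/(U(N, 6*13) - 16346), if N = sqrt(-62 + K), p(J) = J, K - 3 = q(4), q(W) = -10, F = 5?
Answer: -1/16122 ≈ -6.2027e-5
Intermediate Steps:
K = -7 (K = 3 - 10 = -7)
N = I*sqrt(69) (N = sqrt(-62 - 7) = sqrt(-69) = I*sqrt(69) ≈ 8.3066*I)
U(o, f) = -166 + 5*f (U(o, f) = -8 + (5*f - 158) = -8 + (-158 + 5*f) = -166 + 5*f)
1/(U(N, 6*13) - 16346) = 1/((-166 + 5*(6*13)) - 16346) = 1/((-166 + 5*78) - 16346) = 1/((-166 + 390) - 16346) = 1/(224 - 16346) = 1/(-16122) = -1/16122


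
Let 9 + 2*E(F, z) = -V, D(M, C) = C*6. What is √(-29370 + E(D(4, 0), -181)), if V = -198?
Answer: I*√117102/2 ≈ 171.1*I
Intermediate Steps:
D(M, C) = 6*C
E(F, z) = 189/2 (E(F, z) = -9/2 + (-1*(-198))/2 = -9/2 + (½)*198 = -9/2 + 99 = 189/2)
√(-29370 + E(D(4, 0), -181)) = √(-29370 + 189/2) = √(-58551/2) = I*√117102/2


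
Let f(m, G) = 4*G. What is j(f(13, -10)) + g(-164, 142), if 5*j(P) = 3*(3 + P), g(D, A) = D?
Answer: -931/5 ≈ -186.20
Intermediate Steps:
j(P) = 9/5 + 3*P/5 (j(P) = (3*(3 + P))/5 = (9 + 3*P)/5 = 9/5 + 3*P/5)
j(f(13, -10)) + g(-164, 142) = (9/5 + 3*(4*(-10))/5) - 164 = (9/5 + (⅗)*(-40)) - 164 = (9/5 - 24) - 164 = -111/5 - 164 = -931/5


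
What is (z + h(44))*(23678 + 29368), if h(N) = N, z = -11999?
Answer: -634164930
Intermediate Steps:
(z + h(44))*(23678 + 29368) = (-11999 + 44)*(23678 + 29368) = -11955*53046 = -634164930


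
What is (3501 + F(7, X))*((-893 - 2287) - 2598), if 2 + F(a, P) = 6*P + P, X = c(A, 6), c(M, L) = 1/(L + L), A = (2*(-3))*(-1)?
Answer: -40441185/2 ≈ -2.0221e+7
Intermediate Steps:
A = 6 (A = -6*(-1) = 6)
c(M, L) = 1/(2*L)
X = 1/12 (X = (½)/6 = (½)*(⅙) = 1/12 ≈ 0.083333)
F(a, P) = -2 + 7*P (F(a, P) = -2 + (6*P + P) = -2 + 7*P)
(3501 + F(7, X))*((-893 - 2287) - 2598) = (3501 + (-2 + 7*(1/12)))*((-893 - 2287) - 2598) = (3501 + (-2 + 7/12))*(-3180 - 2598) = (3501 - 17/12)*(-5778) = (41995/12)*(-5778) = -40441185/2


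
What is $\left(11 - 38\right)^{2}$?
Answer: $729$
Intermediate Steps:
$\left(11 - 38\right)^{2} = \left(-27\right)^{2} = 729$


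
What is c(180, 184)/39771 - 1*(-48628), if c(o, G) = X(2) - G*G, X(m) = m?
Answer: 1933950334/39771 ≈ 48627.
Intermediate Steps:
c(o, G) = 2 - G**2 (c(o, G) = 2 - G*G = 2 - G**2)
c(180, 184)/39771 - 1*(-48628) = (2 - 1*184**2)/39771 - 1*(-48628) = (2 - 1*33856)*(1/39771) + 48628 = (2 - 33856)*(1/39771) + 48628 = -33854*1/39771 + 48628 = -33854/39771 + 48628 = 1933950334/39771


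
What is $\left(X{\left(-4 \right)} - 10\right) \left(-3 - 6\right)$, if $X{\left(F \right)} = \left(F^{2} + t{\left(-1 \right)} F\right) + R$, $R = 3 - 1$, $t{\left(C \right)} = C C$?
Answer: $-36$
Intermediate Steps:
$t{\left(C \right)} = C^{2}$
$R = 2$ ($R = 3 - 1 = 2$)
$X{\left(F \right)} = 2 + F + F^{2}$ ($X{\left(F \right)} = \left(F^{2} + \left(-1\right)^{2} F\right) + 2 = \left(F^{2} + 1 F\right) + 2 = \left(F^{2} + F\right) + 2 = \left(F + F^{2}\right) + 2 = 2 + F + F^{2}$)
$\left(X{\left(-4 \right)} - 10\right) \left(-3 - 6\right) = \left(\left(2 - 4 + \left(-4\right)^{2}\right) - 10\right) \left(-3 - 6\right) = \left(\left(2 - 4 + 16\right) - 10\right) \left(-9\right) = \left(14 - 10\right) \left(-9\right) = 4 \left(-9\right) = -36$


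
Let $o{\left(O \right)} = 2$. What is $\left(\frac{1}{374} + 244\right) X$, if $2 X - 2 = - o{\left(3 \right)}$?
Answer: $0$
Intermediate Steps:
$X = 0$ ($X = 1 + \frac{\left(-1\right) 2}{2} = 1 + \frac{1}{2} \left(-2\right) = 1 - 1 = 0$)
$\left(\frac{1}{374} + 244\right) X = \left(\frac{1}{374} + 244\right) 0 = \frac{91257}{374} \cdot 0 = 0$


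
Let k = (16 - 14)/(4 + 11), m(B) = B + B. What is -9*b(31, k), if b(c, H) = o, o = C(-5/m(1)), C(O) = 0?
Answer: 0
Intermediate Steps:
m(B) = 2*B
k = 2/15 ≈ 0.13333
o = 0
b(c, H) = 0
-9*b(31, k) = -9*0 = 0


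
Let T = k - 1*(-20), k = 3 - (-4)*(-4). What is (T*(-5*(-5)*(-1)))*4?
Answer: -700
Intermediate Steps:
k = -13 (k = 3 - 1*16 = 3 - 16 = -13)
T = 7 (T = -13 - 1*(-20) = -13 + 20 = 7)
(T*(-5*(-5)*(-1)))*4 = (7*(-5*(-5)*(-1)))*4 = (7*(25*(-1)))*4 = (7*(-25))*4 = -175*4 = -700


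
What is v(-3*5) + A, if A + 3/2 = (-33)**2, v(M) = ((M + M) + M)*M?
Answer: 3525/2 ≈ 1762.5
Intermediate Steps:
v(M) = 3*M**2 (v(M) = (2*M + M)*M = (3*M)*M = 3*M**2)
A = 2175/2 (A = -3/2 + (-33)**2 = -3/2 + 1089 = 2175/2 ≈ 1087.5)
v(-3*5) + A = 3*(-3*5)**2 + 2175/2 = 3*(-15)**2 + 2175/2 = 3*225 + 2175/2 = 675 + 2175/2 = 3525/2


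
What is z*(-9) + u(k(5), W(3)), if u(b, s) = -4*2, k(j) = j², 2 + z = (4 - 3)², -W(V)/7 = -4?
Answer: 1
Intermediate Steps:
W(V) = 28 (W(V) = -7*(-4) = 28)
z = -1 (z = -2 + (4 - 3)² = -2 + 1² = -2 + 1 = -1)
u(b, s) = -8
z*(-9) + u(k(5), W(3)) = -1*(-9) - 8 = 9 - 8 = 1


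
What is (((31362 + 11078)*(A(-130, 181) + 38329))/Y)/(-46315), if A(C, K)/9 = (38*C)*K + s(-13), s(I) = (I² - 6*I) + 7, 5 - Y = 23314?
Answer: -67960402760/215911267 ≈ -314.76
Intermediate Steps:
Y = -23309 (Y = 5 - 1*23314 = 5 - 23314 = -23309)
s(I) = 7 + I² - 6*I
A(C, K) = 2286 + 342*C*K (A(C, K) = 9*((38*C)*K + (7 + (-13)² - 6*(-13))) = 9*(38*C*K + (7 + 169 + 78)) = 9*(38*C*K + 254) = 9*(254 + 38*C*K) = 2286 + 342*C*K)
(((31362 + 11078)*(A(-130, 181) + 38329))/Y)/(-46315) = (((31362 + 11078)*((2286 + 342*(-130)*181) + 38329))/(-23309))/(-46315) = ((42440*((2286 - 8047260) + 38329))*(-1/23309))*(-1/46315) = ((42440*(-8044974 + 38329))*(-1/23309))*(-1/46315) = ((42440*(-8006645))*(-1/23309))*(-1/46315) = -339802013800*(-1/23309)*(-1/46315) = (339802013800/23309)*(-1/46315) = -67960402760/215911267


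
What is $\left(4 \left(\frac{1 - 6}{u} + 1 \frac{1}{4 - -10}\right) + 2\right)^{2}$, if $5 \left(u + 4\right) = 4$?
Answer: $\frac{57121}{784} \approx 72.858$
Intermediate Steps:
$u = - \frac{16}{5}$ ($u = -4 + \frac{1}{5} \cdot 4 = -4 + \frac{4}{5} = - \frac{16}{5} \approx -3.2$)
$\left(4 \left(\frac{1 - 6}{u} + 1 \frac{1}{4 - -10}\right) + 2\right)^{2} = \left(4 \left(\frac{1 - 6}{- \frac{16}{5}} + 1 \frac{1}{4 - -10}\right) + 2\right)^{2} = \left(4 \left(\left(1 - 6\right) \left(- \frac{5}{16}\right) + 1 \frac{1}{4 + 10}\right) + 2\right)^{2} = \left(4 \left(\left(-5\right) \left(- \frac{5}{16}\right) + 1 \cdot \frac{1}{14}\right) + 2\right)^{2} = \left(4 \left(\frac{25}{16} + 1 \cdot \frac{1}{14}\right) + 2\right)^{2} = \left(4 \left(\frac{25}{16} + \frac{1}{14}\right) + 2\right)^{2} = \left(4 \cdot \frac{183}{112} + 2\right)^{2} = \left(\frac{183}{28} + 2\right)^{2} = \left(\frac{239}{28}\right)^{2} = \frac{57121}{784}$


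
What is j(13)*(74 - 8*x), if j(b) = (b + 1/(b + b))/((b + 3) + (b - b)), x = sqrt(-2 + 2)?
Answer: 12543/208 ≈ 60.303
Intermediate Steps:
x = 0 (x = sqrt(0) = 0)
j(b) = (b + 1/(2*b))/(3 + b) (j(b) = (b + 1/(2*b))/((3 + b) + 0) = (b + 1/(2*b))/(3 + b))
j(13)*(74 - 8*x) = ((1/2 + 13**2)/(13*(3 + 13)))*(74 - 8*0) = ((1/13)*(1/2 + 169)/16)*(74 + 0) = ((1/13)*(1/16)*(339/2))*74 = (339/416)*74 = 12543/208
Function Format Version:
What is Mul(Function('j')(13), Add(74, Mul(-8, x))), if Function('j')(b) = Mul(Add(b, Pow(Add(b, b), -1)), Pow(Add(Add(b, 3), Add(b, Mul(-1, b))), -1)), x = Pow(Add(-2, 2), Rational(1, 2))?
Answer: Rational(12543, 208) ≈ 60.303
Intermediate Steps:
x = 0 (x = Pow(0, Rational(1, 2)) = 0)
Function('j')(b) = Mul(Pow(Add(3, b), -1), Add(b, Mul(Rational(1, 2), Pow(b, -1)))) (Function('j')(b) = Mul(Add(b, Pow(Mul(2, b), -1)), Pow(Add(Add(3, b), 0), -1)) = Mul(Add(b, Mul(Rational(1, 2), Pow(b, -1))), Pow(Add(3, b), -1)) = Mul(Pow(Add(3, b), -1), Add(b, Mul(Rational(1, 2), Pow(b, -1)))))
Mul(Function('j')(13), Add(74, Mul(-8, x))) = Mul(Mul(Pow(13, -1), Pow(Add(3, 13), -1), Add(Rational(1, 2), Pow(13, 2))), Add(74, Mul(-8, 0))) = Mul(Mul(Rational(1, 13), Pow(16, -1), Add(Rational(1, 2), 169)), Add(74, 0)) = Mul(Mul(Rational(1, 13), Rational(1, 16), Rational(339, 2)), 74) = Mul(Rational(339, 416), 74) = Rational(12543, 208)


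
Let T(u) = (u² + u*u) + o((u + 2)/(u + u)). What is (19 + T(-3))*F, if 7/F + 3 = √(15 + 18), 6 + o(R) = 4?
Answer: 245/8 + 245*√33/24 ≈ 89.267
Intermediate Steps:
o(R) = -2 (o(R) = -6 + 4 = -2)
T(u) = -2 + 2*u² (T(u) = (u² + u*u) - 2 = (u² + u²) - 2 = 2*u² - 2 = -2 + 2*u²)
F = 7/(-3 + √33) (F = 7/(-3 + √(15 + 18)) = 7/(-3 + √33) ≈ 2.5505)
(19 + T(-3))*F = (19 + (-2 + 2*(-3)²))*(7/8 + 7*√33/24) = (19 + (-2 + 2*9))*(7/8 + 7*√33/24) = (19 + (-2 + 18))*(7/8 + 7*√33/24) = (19 + 16)*(7/8 + 7*√33/24) = 35*(7/8 + 7*√33/24) = 245/8 + 245*√33/24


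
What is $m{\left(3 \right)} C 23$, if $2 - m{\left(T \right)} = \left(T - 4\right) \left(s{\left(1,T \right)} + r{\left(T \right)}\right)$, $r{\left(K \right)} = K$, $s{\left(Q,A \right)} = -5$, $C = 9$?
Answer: $0$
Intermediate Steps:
$m{\left(T \right)} = 2 - \left(-5 + T\right) \left(-4 + T\right)$ ($m{\left(T \right)} = 2 - \left(T - 4\right) \left(-5 + T\right) = 2 - \left(-4 + T\right) \left(-5 + T\right) = 2 - \left(-5 + T\right) \left(-4 + T\right)$)
$m{\left(3 \right)} C 23 = \left(-18 - 3^{2} + 9 \cdot 3\right) 9 \cdot 23 = \left(-18 - 9 + 27\right) 9 \cdot 23 = 0 \cdot 9 \cdot 23 = 0 \cdot 23 = 0$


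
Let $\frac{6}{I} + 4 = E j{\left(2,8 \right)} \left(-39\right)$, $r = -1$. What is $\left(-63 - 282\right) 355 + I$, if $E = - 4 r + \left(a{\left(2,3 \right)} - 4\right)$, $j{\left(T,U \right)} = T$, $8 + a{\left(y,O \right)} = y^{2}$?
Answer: $- \frac{18861147}{154} \approx -1.2248 \cdot 10^{5}$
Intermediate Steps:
$a{\left(y,O \right)} = -8 + y^{2}$
$E = -4$ ($E = \left(-4\right) \left(-1\right) - \left(12 - 4\right) = 4 + \left(\left(-8 + 4\right) - 4\right) = 4 - 8 = -4$)
$I = \frac{3}{154}$ ($I = \frac{6}{-4 + \left(-4\right) 2 \left(-39\right)} = \frac{6}{-4 - -312} = \frac{6}{-4 + 312} = \frac{6}{308} = 6 \cdot \frac{1}{308} = \frac{3}{154} \approx 0.019481$)
$\left(-63 - 282\right) 355 + I = \left(-63 - 282\right) 355 + \frac{3}{154} = \left(-345\right) 355 + \frac{3}{154} = -122475 + \frac{3}{154} = - \frac{18861147}{154}$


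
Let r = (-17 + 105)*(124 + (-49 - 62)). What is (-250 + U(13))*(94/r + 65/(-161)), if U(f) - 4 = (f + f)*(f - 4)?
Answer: 88839/23023 ≈ 3.8587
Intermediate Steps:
r = 1144 (r = 88*(124 - 111) = 88*13 = 1144)
U(f) = 4 + 2*f*(-4 + f) (U(f) = 4 + (f + f)*(f - 4) = 4 + (2*f)*(-4 + f) = 4 + 2*f*(-4 + f))
(-250 + U(13))*(94/r + 65/(-161)) = (-250 + (4 - 8*13 + 2*13²))*(94/1144 + 65/(-161)) = (-250 + (4 - 104 + 2*169))*(94*(1/1144) + 65*(-1/161)) = (-250 + (4 - 104 + 338))*(47/572 - 65/161) = (-250 + 238)*(-29613/92092) = -12*(-29613/92092) = 88839/23023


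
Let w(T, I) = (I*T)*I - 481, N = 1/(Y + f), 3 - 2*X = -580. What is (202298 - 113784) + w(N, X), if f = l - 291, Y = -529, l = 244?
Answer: 202488143/2304 ≈ 87886.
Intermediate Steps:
X = 583/2 (X = 3/2 - ½*(-580) = 3/2 + 290 = 583/2 ≈ 291.50)
f = -47 (f = 244 - 291 = -47)
N = -1/576 (N = 1/(-529 - 47) = 1/(-576) = -1/576 ≈ -0.0017361)
w(T, I) = -481 + T*I² (w(T, I) = T*I² - 481 = -481 + T*I²)
(202298 - 113784) + w(N, X) = (202298 - 113784) + (-481 - (583/2)²/576) = 88514 + (-481 - 1/576*339889/4) = 88514 + (-481 - 339889/2304) = 88514 - 1448113/2304 = 202488143/2304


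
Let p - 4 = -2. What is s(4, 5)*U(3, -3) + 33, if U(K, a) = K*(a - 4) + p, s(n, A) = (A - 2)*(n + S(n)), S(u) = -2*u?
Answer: 261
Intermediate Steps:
p = 2 (p = 4 - 2 = 2)
s(n, A) = -n*(-2 + A) (s(n, A) = (A - 2)*(n - 2*n) = (-2 + A)*(-n) = -n*(-2 + A))
U(K, a) = 2 + K*(-4 + a) (U(K, a) = K*(a - 4) + 2 = K*(-4 + a) + 2 = 2 + K*(-4 + a))
s(4, 5)*U(3, -3) + 33 = (4*(2 - 1*5))*(2 - 4*3 + 3*(-3)) + 33 = (4*(2 - 5))*(2 - 12 - 9) + 33 = (4*(-3))*(-19) + 33 = -12*(-19) + 33 = 228 + 33 = 261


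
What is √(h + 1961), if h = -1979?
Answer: 3*I*√2 ≈ 4.2426*I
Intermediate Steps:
√(h + 1961) = √(-1979 + 1961) = √(-18) = 3*I*√2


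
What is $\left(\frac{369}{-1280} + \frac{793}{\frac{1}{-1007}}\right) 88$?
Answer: $- \frac{11243602139}{160} \approx -7.0273 \cdot 10^{7}$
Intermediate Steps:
$\left(\frac{369}{-1280} + \frac{793}{\frac{1}{-1007}}\right) 88 = \left(369 \left(- \frac{1}{1280}\right) + \frac{793}{- \frac{1}{1007}}\right) 88 = \left(- \frac{369}{1280} + 793 \left(-1007\right)\right) 88 = \left(- \frac{369}{1280} - 798551\right) 88 = \left(- \frac{1022145649}{1280}\right) 88 = - \frac{11243602139}{160}$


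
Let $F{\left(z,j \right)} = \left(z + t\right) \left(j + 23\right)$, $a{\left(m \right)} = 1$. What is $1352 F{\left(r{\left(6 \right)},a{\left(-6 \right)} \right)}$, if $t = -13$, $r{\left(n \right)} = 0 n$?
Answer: $-421824$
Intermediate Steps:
$r{\left(n \right)} = 0$
$F{\left(z,j \right)} = \left(-13 + z\right) \left(23 + j\right)$ ($F{\left(z,j \right)} = \left(z - 13\right) \left(j + 23\right) = \left(-13 + z\right) \left(23 + j\right)$)
$1352 F{\left(r{\left(6 \right)},a{\left(-6 \right)} \right)} = 1352 \left(-299 - 13 + 23 \cdot 0 + 1 \cdot 0\right) = 1352 \left(-299 - 13 + 0 + 0\right) = 1352 \left(-312\right) = -421824$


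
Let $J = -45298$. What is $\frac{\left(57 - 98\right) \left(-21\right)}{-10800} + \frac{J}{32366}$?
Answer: $- \frac{86180921}{58258800} \approx -1.4793$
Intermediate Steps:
$\frac{\left(57 - 98\right) \left(-21\right)}{-10800} + \frac{J}{32366} = \frac{\left(57 - 98\right) \left(-21\right)}{-10800} - \frac{45298}{32366} = \left(-41\right) \left(-21\right) \left(- \frac{1}{10800}\right) - \frac{22649}{16183} = 861 \left(- \frac{1}{10800}\right) - \frac{22649}{16183} = - \frac{287}{3600} - \frac{22649}{16183} = - \frac{86180921}{58258800}$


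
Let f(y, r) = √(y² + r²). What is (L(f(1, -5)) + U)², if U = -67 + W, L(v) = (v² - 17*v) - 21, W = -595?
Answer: 439163 + 22338*√26 ≈ 5.5307e+5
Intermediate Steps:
f(y, r) = √(r² + y²)
L(v) = -21 + v² - 17*v
U = -662 (U = -67 - 595 = -662)
(L(f(1, -5)) + U)² = ((-21 + (√((-5)² + 1²))² - 17*√((-5)² + 1²)) - 662)² = ((-21 + (√(25 + 1))² - 17*√(25 + 1)) - 662)² = ((-21 + (√26)² - 17*√26) - 662)² = ((-21 + 26 - 17*√26) - 662)² = ((5 - 17*√26) - 662)² = (-657 - 17*√26)²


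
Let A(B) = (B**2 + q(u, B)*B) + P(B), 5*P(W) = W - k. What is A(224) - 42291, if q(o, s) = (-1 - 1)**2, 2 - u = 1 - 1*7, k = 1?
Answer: 44128/5 ≈ 8825.6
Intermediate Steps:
u = 8 (u = 2 - (1 - 1*7) = 2 - (1 - 7) = 2 - 1*(-6) = 2 + 6 = 8)
P(W) = -1/5 + W/5 (P(W) = (W - 1*1)/5 = (W - 1)/5 = (-1 + W)/5 = -1/5 + W/5)
q(o, s) = 4 (q(o, s) = (-2)**2 = 4)
A(B) = -1/5 + B**2 + 21*B/5 (A(B) = (B**2 + 4*B) + (-1/5 + B/5) = -1/5 + B**2 + 21*B/5)
A(224) - 42291 = (-1/5 + 224**2 + (21/5)*224) - 42291 = (-1/5 + 50176 + 4704/5) - 42291 = 255583/5 - 42291 = 44128/5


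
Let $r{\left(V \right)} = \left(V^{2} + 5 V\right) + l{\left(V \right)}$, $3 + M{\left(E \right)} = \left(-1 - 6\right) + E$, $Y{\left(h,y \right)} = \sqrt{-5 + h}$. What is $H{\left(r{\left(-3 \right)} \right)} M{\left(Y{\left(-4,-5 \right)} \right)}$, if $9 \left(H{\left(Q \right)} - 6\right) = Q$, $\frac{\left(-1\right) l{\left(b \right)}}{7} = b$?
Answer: $- \frac{230}{3} + 23 i \approx -76.667 + 23.0 i$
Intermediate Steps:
$M{\left(E \right)} = -10 + E$ ($M{\left(E \right)} = -3 + \left(\left(-1 - 6\right) + E\right) = -3 + \left(-7 + E\right) = -10 + E$)
$l{\left(b \right)} = - 7 b$
$r{\left(V \right)} = V^{2} - 2 V$ ($r{\left(V \right)} = \left(V^{2} + 5 V\right) - 7 V = V^{2} - 2 V$)
$H{\left(Q \right)} = 6 + \frac{Q}{9}$
$H{\left(r{\left(-3 \right)} \right)} M{\left(Y{\left(-4,-5 \right)} \right)} = \left(6 + \frac{\left(-3\right) \left(-2 - 3\right)}{9}\right) \left(-10 + \sqrt{-5 - 4}\right) = \left(6 + \frac{\left(-3\right) \left(-5\right)}{9}\right) \left(-10 + \sqrt{-9}\right) = \left(6 + \frac{1}{9} \cdot 15\right) \left(-10 + 3 i\right) = \left(6 + \frac{5}{3}\right) \left(-10 + 3 i\right) = \frac{23 \left(-10 + 3 i\right)}{3} = - \frac{230}{3} + 23 i$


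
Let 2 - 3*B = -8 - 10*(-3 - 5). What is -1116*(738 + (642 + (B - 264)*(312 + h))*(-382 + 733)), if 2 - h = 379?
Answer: -7568254440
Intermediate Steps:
h = -377 (h = 2 - 1*379 = 2 - 379 = -377)
B = -70/3 (B = 2/3 - (-8 - 10*(-3 - 5))/3 = 2/3 - (-8 - 10*(-8))/3 = 2/3 - (-8 + 80)/3 = 2/3 - 1/3*72 = 2/3 - 24 = -70/3 ≈ -23.333)
-1116*(738 + (642 + (B - 264)*(312 + h))*(-382 + 733)) = -1116*(738 + (642 + (-70/3 - 264)*(312 - 377))*(-382 + 733)) = -1116*(738 + (642 - 862/3*(-65))*351) = -1116*(738 + (642 + 56030/3)*351) = -1116*(738 + (57956/3)*351) = -1116*(738 + 6780852) = -1116*6781590 = -7568254440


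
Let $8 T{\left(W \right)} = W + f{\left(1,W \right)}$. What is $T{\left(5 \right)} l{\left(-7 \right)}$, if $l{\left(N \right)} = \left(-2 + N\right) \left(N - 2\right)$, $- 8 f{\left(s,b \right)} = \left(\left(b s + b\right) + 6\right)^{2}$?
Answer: $- \frac{2187}{8} \approx -273.38$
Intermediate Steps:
$f{\left(s,b \right)} = - \frac{\left(6 + b + b s\right)^{2}}{8}$ ($f{\left(s,b \right)} = - \frac{\left(\left(b s + b\right) + 6\right)^{2}}{8} = - \frac{\left(\left(b + b s\right) + 6\right)^{2}}{8} = - \frac{\left(6 + b + b s\right)^{2}}{8}$)
$l{\left(N \right)} = \left(-2 + N\right)^{2}$ ($l{\left(N \right)} = \left(-2 + N\right) \left(-2 + N\right) = \left(-2 + N\right)^{2}$)
$T{\left(W \right)} = - \frac{\left(6 + 2 W\right)^{2}}{64} + \frac{W}{8}$ ($T{\left(W \right)} = \frac{W - \frac{\left(6 + W + W 1\right)^{2}}{8}}{8} = \frac{W - \frac{\left(6 + W + W\right)^{2}}{8}}{8} = \frac{W - \frac{\left(6 + 2 W\right)^{2}}{8}}{8} = - \frac{\left(6 + 2 W\right)^{2}}{64} + \frac{W}{8}$)
$T{\left(5 \right)} l{\left(-7 \right)} = \left(- \frac{\left(3 + 5\right)^{2}}{16} + \frac{1}{8} \cdot 5\right) \left(-2 - 7\right)^{2} = \left(- \frac{8^{2}}{16} + \frac{5}{8}\right) \left(-9\right)^{2} = \left(\left(- \frac{1}{16}\right) 64 + \frac{5}{8}\right) 81 = \left(-4 + \frac{5}{8}\right) 81 = \left(- \frac{27}{8}\right) 81 = - \frac{2187}{8}$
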